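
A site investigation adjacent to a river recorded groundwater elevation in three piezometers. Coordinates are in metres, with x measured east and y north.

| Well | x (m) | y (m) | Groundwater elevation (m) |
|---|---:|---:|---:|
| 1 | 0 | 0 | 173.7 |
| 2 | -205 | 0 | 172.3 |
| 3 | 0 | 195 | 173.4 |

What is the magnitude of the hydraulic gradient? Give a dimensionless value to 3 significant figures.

∂h/∂x = (172.3 − 173.7) / (-205 − 0) = +0.006829
∂h/∂y = (173.4 − 173.7) / (195 − 0) = -0.001538
|∇h| = √(0.006829² + -0.001538²) = 0.007

0.00700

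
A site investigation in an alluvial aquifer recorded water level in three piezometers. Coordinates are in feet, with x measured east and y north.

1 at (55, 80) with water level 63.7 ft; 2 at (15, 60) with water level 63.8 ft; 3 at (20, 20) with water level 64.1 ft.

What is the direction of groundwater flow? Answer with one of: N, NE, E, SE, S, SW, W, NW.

With h = a·x + b·y + c and 1 as origin, the differences give:
  (-40)·a + (-20)·b = +0.1
  (-35)·a + (-60)·b = +0.4
Eliminate b (×(-60) and ×(-20), subtract): 1700·a = 2.00 → a = ∂h/∂x = +0.001176
Back-substitute: b = ∂h/∂y = -0.007353.
Flow = −∇h = (-0.001176 east, +0.007353 north), which points north.

N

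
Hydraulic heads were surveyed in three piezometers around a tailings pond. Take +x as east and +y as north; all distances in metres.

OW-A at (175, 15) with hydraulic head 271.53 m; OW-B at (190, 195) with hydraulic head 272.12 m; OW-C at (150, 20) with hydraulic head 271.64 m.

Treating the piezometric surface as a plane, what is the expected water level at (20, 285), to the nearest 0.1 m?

273.1 m

Three-point gradient (reference OW-A): Δ to OW-B = (15, 180, +0.59), Δ to OW-C = (-25, 5, +0.11).
∂h/∂x = -0.003683, ∂h/∂y = +0.003585 (det = 4575).
h(20, 285) = 271.53 + (-0.003683)·(-155) + (+0.003585)·(270) = 271.53 +0.571 +0.968 = 273.069 m.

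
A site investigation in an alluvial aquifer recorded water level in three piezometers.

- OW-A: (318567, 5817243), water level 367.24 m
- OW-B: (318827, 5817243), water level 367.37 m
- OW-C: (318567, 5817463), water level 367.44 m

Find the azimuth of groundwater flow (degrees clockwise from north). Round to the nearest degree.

209°

∂h/∂x = (367.37 − 367.24) / (318827 − 318567) = +0.0005000
∂h/∂y = (367.44 − 367.24) / (5817463 − 5817243) = +0.0009091
Flow direction (−∇h) has components (-0.0005000 E, -0.0009091 N).
Azimuth = atan2(E, N) = atan2(-0.0005000, -0.0009091) = 208.8° ≈ 209°.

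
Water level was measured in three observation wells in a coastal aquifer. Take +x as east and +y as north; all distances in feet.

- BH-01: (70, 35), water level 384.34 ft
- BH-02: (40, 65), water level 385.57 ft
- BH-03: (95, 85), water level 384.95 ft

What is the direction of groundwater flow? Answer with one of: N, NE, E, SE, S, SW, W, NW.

SE

Differences from BH-01: to BH-02 (Δx, Δy, Δh) = (-30, 30, +1.23); to BH-03 = (25, 50, +0.61).
Determinant of the coordinate differences = (-30)·50 − 25·30 = -2250.
∂h/∂x = [(+1.23)·50 − (+0.61)·30] / -2250 = -0.01920
∂h/∂y = [(-30)·(+0.61) − 25·(+1.23)] / -2250 = +0.02180
Flow = −∇h = (+0.01920 east, -0.02180 north), which points southeast.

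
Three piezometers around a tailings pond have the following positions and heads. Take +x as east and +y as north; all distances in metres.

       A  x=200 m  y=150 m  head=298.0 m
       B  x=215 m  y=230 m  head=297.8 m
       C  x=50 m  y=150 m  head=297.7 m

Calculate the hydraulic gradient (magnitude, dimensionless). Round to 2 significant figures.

0.0035

Differences from A: to B (Δx, Δy, Δh) = (15, 80, -0.2); to C = (-150, 0, -0.3).
Determinant of the coordinate differences = 15·0 − (-150)·80 = 12000.
∂h/∂x = [(-0.2)·0 − (-0.3)·80] / 12000 = +0.002000
∂h/∂y = [15·(-0.3) − (-150)·(-0.2)] / 12000 = -0.002875
|∇h| = √(0.002000² + -0.002875²) = 0.003502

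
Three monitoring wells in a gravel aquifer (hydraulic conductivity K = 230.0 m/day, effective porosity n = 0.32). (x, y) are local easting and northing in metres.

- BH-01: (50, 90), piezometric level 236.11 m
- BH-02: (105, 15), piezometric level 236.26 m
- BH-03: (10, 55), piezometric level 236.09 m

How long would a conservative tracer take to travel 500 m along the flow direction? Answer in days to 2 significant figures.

410 days

Differences from BH-01: to BH-02 (Δx, Δy, Δh) = (55, -75, +0.15); to BH-03 = (-40, -35, -0.02).
Determinant of the coordinate differences = 55·(-35) − (-40)·(-75) = -4925.
∂h/∂x = [(+0.15)·(-35) − (-0.02)·(-75)] / -4925 = +0.001371
∂h/∂y = [55·(-0.02) − (-40)·(+0.15)] / -4925 = -0.0009949
|∇h| = √(0.001371² + -0.0009949²) = 0.001694
Seepage velocity v = K·i/n = 230.0 × 0.001694 / 0.32 = 1.218 m/day.
t = 500 / 1.218 = 410.5 days.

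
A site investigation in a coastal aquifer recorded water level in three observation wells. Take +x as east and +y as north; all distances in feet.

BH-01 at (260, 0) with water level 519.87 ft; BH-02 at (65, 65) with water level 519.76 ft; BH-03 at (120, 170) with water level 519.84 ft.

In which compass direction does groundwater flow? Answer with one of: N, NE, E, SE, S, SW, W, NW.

Taking BH-01 as reference: BH-02−BH-01 = (-195, 65, -0.11); BH-03−BH-01 = (-140, 170, -0.03).
Solve a·Δx + b·Δy = Δh: det = (-195)·170 − (-140)·65 = -24050.
∂h/∂x = [(-0.11)·170 − (-0.03)·65] / -24050 = +0.0006965
∂h/∂y = [(-195)·(-0.03) − (-140)·(-0.11)] / -24050 = +0.0003971
Flow = −∇h = (-0.0006965 east, -0.0003971 north), which points southwest.

SW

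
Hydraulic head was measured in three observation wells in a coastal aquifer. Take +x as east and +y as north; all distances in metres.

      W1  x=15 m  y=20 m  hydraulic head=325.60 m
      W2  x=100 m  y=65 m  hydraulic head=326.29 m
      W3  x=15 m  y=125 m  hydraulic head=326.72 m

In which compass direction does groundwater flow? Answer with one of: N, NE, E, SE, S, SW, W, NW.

S

Three-point gradient (reference W1): Δ to W2 = (85, 45, +0.69), Δ to W3 = (0, 105, +1.12).
∂h/∂x = +0.002471, ∂h/∂y = +0.01067 (det = 8925).
Flow = −∇h = (-0.002471 east, -0.01067 north), which points south.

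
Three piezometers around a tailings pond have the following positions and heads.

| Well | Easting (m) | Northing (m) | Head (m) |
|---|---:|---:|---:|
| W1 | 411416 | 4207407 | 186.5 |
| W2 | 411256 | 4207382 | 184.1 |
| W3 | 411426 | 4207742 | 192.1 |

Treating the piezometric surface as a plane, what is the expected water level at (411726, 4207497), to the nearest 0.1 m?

Taking W1 as reference: W2−W1 = (-160, -25, -2.4); W3−W1 = (10, 335, +5.6).
Solve a·Δx + b·Δy = Δh: det = (-160)·335 − 10·(-25) = -53350.
∂h/∂x = [(-2.4)·335 − (+5.6)·(-25)] / -53350 = +0.01245
∂h/∂y = [(-160)·(+5.6) − 10·(-2.4)] / -53350 = +0.01634
h(411726, 4207497) = 186.5 + (+0.01245)·(310) + (+0.01634)·(90) = 186.5 +3.858 +1.471 = 191.829 m.

191.8 m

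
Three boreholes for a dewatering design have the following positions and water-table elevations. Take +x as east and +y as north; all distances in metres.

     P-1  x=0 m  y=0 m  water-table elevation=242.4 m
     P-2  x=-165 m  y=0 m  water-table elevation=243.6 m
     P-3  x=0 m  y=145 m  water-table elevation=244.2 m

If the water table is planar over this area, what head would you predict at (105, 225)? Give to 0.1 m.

∂h/∂x = (243.6 − 242.4) / (-165 − 0) = -0.007273
∂h/∂y = (244.2 − 242.4) / (145 − 0) = +0.01241
h(105, 225) = 242.4 + (-0.007273)·(105) + (+0.01241)·(225) = 242.4 -0.764 +2.793 = 244.429 m.

244.4 m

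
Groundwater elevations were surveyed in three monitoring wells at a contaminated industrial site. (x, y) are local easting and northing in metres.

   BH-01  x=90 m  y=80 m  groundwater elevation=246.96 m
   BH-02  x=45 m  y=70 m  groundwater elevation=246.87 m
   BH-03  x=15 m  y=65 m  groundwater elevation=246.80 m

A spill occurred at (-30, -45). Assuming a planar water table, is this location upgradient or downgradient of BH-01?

upgradient

Differences from BH-01: to BH-02 (Δx, Δy, Δh) = (-45, -10, -0.09); to BH-03 = (-75, -15, -0.16).
Determinant of the coordinate differences = (-45)·(-15) − (-75)·(-10) = -75.
∂h/∂x = [(-0.09)·(-15) − (-0.16)·(-10)] / -75 = +0.003333
∂h/∂y = [(-45)·(-0.16) − (-75)·(-0.09)] / -75 = -0.006000
Head at (-30, -45) = 246.96 + (+0.003333)·(-120) + (-0.006000)·(-125) = 247.31 m.
That is higher than the 246.96 m at BH-01, so the point is upgradient.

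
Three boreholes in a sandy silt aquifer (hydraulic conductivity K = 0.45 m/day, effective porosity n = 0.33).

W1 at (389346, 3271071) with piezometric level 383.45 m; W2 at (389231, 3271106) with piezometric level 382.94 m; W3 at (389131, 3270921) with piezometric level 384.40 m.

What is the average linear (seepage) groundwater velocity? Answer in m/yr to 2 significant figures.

Taking W1 as reference: W2−W1 = (-115, 35, -0.51); W3−W1 = (-215, -150, +0.95).
Determinant of the coordinate differences = (-115)·(-150) − (-215)·35 = 24775.
∂h/∂x = [(-0.51)·(-150) − (+0.95)·35] / 24775 = +0.001746
∂h/∂y = [(-115)·(+0.95) − (-215)·(-0.51)] / 24775 = -0.008836
|∇h| = √(0.001746² + -0.008836²) = 0.009007
Seepage velocity v = K·i/n = 0.45 × 0.009007 / 0.33 = 0.01228 m/day = 4.485 m/yr.

4.5 m/yr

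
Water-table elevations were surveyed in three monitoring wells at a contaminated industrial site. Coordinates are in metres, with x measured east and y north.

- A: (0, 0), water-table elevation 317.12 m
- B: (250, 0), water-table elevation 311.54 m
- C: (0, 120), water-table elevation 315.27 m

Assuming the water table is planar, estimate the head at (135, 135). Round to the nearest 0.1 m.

312.0 m

∂h/∂x = (311.54 − 317.12) / (250 − 0) = -0.02232
∂h/∂y = (315.27 − 317.12) / (120 − 0) = -0.01542
h(135, 135) = 317.12 + (-0.02232)·(135) + (-0.01542)·(135) = 317.12 -3.013 -2.081 = 312.026 m.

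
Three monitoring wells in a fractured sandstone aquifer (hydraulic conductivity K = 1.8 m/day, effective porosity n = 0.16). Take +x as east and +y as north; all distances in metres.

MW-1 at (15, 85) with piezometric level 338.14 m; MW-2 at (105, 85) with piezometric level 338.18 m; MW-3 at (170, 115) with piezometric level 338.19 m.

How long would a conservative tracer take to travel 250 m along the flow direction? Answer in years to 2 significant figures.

Differences from MW-1: to MW-2 (Δx, Δy, Δh) = (90, 0, +0.04); to MW-3 = (155, 30, +0.05).
Solve a·Δx + b·Δy = Δh: det = 90·30 − 155·0 = 2700.
∂h/∂x = [(+0.04)·30 − (+0.05)·0] / 2700 = +0.0004444
∂h/∂y = [90·(+0.05) − 155·(+0.04)] / 2700 = -0.0006296
|∇h| = √(0.0004444² + -0.0006296²) = 0.0007706
Seepage velocity v = K·i/n = 1.8 × 0.0007706 / 0.16 = 0.008669 m/day.
t = 250 / 0.008669 = 2.884e+04 days = 79 years.

79 years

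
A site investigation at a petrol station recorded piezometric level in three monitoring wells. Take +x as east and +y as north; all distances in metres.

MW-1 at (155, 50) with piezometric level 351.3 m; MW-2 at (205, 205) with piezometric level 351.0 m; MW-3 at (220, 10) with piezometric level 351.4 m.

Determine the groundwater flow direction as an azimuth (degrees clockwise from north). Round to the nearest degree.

With h = a·x + b·y + c and MW-1 as origin, the differences give:
  50·a + 155·b = -0.3
  65·a + (-40)·b = +0.1
Eliminate b (×(-40) and ×155, subtract): -12075·a = -3.50 → a = ∂h/∂x = +0.0002899
Back-substitute: b = ∂h/∂y = -0.002029.
Flow direction (−∇h) has components (-0.0002899 E, +0.002029 N).
Azimuth = atan2(E, N) = atan2(-0.0002899, +0.002029) = 351.9° ≈ 352°.

352°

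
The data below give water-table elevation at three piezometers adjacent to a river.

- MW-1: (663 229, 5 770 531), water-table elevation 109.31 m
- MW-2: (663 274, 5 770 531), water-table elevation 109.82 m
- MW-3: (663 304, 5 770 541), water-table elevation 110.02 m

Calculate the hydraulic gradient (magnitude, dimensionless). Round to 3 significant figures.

Differences from MW-1: to MW-2 (Δx, Δy, Δh) = (45, 0, +0.51); to MW-3 = (75, 10, +0.71).
Solve a·Δx + b·Δy = Δh: det = 45·10 − 75·0 = 450.
∂h/∂x = [(+0.51)·10 − (+0.71)·0] / 450 = +0.01133
∂h/∂y = [45·(+0.71) − 75·(+0.51)] / 450 = -0.01400
|∇h| = √(0.01133² + -0.01400²) = 0.01801

0.0180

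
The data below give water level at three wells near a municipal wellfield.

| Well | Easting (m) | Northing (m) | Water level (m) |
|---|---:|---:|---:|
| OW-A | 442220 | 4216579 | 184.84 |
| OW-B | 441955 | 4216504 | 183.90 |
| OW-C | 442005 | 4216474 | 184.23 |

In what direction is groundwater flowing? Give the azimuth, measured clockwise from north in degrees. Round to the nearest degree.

Differences from OW-A: to OW-B (Δx, Δy, Δh) = (-265, -75, -0.94); to OW-C = (-215, -105, -0.61).
Solve a·Δx + b·Δy = Δh: det = (-265)·(-105) − (-215)·(-75) = 11700.
∂h/∂x = [(-0.94)·(-105) − (-0.61)·(-75)] / 11700 = +0.004526
∂h/∂y = [(-265)·(-0.61) − (-215)·(-0.94)] / 11700 = -0.003457
Flow direction (−∇h) has components (-0.004526 E, +0.003457 N).
Azimuth = atan2(E, N) = atan2(-0.004526, +0.003457) = 307.4° ≈ 307°.

307°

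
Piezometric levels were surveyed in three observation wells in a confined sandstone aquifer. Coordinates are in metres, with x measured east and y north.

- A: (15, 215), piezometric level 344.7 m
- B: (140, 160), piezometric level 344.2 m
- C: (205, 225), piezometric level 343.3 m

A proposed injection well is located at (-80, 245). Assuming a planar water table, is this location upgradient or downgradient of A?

Taking A as reference: B−A = (125, -55, -0.5); C−A = (190, 10, -1.4).
Solve a·Δx + b·Δy = Δh: det = 125·10 − 190·(-55) = 11700.
∂h/∂x = [(-0.5)·10 − (-1.4)·(-55)] / 11700 = -0.007009
∂h/∂y = [125·(-1.4) − 190·(-0.5)] / 11700 = -0.006838
Head at (-80, 245) = 344.7 + (-0.007009)·(-95) + (-0.006838)·(30) = 345.16 m.
That is higher than the 344.7 m at A, so the point is upgradient.

upgradient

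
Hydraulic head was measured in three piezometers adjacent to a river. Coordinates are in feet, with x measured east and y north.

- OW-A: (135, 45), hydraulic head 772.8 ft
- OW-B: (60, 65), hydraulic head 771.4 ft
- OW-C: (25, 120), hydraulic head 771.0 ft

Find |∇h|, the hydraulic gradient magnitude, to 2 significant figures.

0.021

Differences from OW-A: to OW-B (Δx, Δy, Δh) = (-75, 20, -1.4); to OW-C = (-110, 75, -1.8).
Determinant of the coordinate differences = (-75)·75 − (-110)·20 = -3425.
∂h/∂x = [(-1.4)·75 − (-1.8)·20] / -3425 = +0.02015
∂h/∂y = [(-75)·(-1.8) − (-110)·(-1.4)] / -3425 = +0.005547
|∇h| = √(0.02015² + 0.005547²) = 0.0209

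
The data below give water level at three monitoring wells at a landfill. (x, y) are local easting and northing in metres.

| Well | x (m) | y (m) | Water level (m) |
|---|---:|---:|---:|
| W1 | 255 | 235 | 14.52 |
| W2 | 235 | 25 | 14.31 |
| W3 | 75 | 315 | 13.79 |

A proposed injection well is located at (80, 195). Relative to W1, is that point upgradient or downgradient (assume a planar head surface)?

downgradient

With h = a·x + b·y + c and W1 as origin, the differences give:
  (-20)·a + (-210)·b = -0.21
  (-180)·a + 80·b = -0.73
Eliminate b (×80 and ×(-210), subtract): -39400·a = -170.100 → a = ∂h/∂x = +0.004317
Back-substitute: b = ∂h/∂y = +0.0005888.
Head at (80, 195) = 14.52 + (+0.004317)·(-175) + (+0.0005888)·(-40) = 13.74 m.
That is lower than the 14.52 m at W1, so the point is downgradient.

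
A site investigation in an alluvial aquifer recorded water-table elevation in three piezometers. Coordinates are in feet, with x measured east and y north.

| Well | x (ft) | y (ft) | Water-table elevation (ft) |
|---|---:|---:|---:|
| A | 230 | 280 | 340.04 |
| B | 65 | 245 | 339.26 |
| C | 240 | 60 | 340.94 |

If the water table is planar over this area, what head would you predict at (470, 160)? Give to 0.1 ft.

341.8 ft

Differences from A: to B (Δx, Δy, Δh) = (-165, -35, -0.78); to C = (10, -220, +0.90).
Solve a·Δx + b·Δy = Δh: det = (-165)·(-220) − 10·(-35) = 36650.
∂h/∂x = [(-0.78)·(-220) − (+0.90)·(-35)] / 36650 = +0.005542
∂h/∂y = [(-165)·(+0.90) − 10·(-0.78)] / 36650 = -0.003839
h(470, 160) = 340.04 + (+0.005542)·(240) + (-0.003839)·(-120) = 340.04 +1.330 +0.461 = 341.831 ft.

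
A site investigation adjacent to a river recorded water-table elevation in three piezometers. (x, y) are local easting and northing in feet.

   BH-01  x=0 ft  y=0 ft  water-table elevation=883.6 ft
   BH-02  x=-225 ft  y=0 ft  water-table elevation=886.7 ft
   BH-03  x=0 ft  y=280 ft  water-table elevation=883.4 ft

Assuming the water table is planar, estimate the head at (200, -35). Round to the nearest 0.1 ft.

880.9 ft

∂h/∂x = (886.7 − 883.6) / (-225 − 0) = -0.01378
∂h/∂y = (883.4 − 883.6) / (280 − 0) = -0.0007143
h(200, -35) = 883.6 + (-0.01378)·(200) + (-0.0007143)·(-35) = 883.6 -2.756 +0.025 = 880.869 ft.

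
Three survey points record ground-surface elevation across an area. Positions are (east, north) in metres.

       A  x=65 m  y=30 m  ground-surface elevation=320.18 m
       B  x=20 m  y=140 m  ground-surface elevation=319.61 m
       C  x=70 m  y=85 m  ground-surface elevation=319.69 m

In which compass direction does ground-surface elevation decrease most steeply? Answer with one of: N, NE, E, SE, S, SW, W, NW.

With z = a·x + b·y + c and A as origin, the differences give:
  (-45)·a + 110·b = -0.57
  5·a + 55·b = -0.49
Eliminate b (×55 and ×110, subtract): -3025·a = 22.550 → a = ∂z/∂x = -0.007455
Back-substitute: b = ∂z/∂y = -0.008231.
Steepest decrease is along −∇f = (+0.007455 E, +0.008231 N) → northeast.

NE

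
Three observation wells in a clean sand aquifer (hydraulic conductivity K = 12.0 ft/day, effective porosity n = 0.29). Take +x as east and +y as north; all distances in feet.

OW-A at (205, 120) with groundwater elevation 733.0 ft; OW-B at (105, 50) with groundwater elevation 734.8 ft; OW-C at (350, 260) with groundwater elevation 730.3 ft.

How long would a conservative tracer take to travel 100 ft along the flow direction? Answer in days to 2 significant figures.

150 days

With h = a·x + b·y + c and OW-A as origin, the differences give:
  (-100)·a + (-70)·b = +1.8
  145·a + 140·b = -2.7
Eliminate b (×140 and ×(-70), subtract): -3850·a = 63.00 → a = ∂h/∂x = -0.01636
Back-substitute: b = ∂h/∂y = -0.002338.
|∇h| = √(-0.01636² + -0.002338²) = 0.01653
Seepage velocity v = K·i/n = 12.0 × 0.01653 / 0.29 = 0.684 ft/day.
t = 100 / 0.684 = 146.2 days.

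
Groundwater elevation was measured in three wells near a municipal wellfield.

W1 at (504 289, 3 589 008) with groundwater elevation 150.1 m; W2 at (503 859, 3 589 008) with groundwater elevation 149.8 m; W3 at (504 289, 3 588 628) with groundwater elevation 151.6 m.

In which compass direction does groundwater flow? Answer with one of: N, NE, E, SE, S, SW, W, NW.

N

∂h/∂x = (149.8 − 150.1) / (503859 − 504289) = +0.0006977
∂h/∂y = (151.6 − 150.1) / (3588628 − 3589008) = -0.003947
Flow = −∇h = (-0.0006977 east, +0.003947 north), which points north.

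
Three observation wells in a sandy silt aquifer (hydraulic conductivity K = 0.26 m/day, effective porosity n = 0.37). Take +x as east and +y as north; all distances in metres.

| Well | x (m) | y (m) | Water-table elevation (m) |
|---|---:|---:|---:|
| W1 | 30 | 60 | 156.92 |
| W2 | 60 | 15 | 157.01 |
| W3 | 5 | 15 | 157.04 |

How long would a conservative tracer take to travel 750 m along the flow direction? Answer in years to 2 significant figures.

With h = a·x + b·y + c and W1 as origin, the differences give:
  30·a + (-45)·b = +0.09
  (-25)·a + (-45)·b = +0.12
Eliminate b (×(-45) and ×(-45), subtract): -2475·a = 1.350 → a = ∂h/∂x = -0.0005455
Back-substitute: b = ∂h/∂y = -0.002364.
|∇h| = √(-0.0005455² + -0.002364²) = 0.002426
Seepage velocity v = K·i/n = 0.26 × 0.002426 / 0.37 = 0.001705 m/day.
t = 750 / 0.001705 = 4.399e+05 days = 1.2e+03 years.

1200 years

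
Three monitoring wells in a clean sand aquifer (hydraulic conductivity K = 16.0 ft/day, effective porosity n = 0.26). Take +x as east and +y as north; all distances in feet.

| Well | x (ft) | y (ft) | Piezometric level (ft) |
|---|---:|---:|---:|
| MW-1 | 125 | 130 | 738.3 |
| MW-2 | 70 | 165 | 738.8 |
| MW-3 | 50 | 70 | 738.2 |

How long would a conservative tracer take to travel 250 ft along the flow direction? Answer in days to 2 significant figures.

480 days

With h = a·x + b·y + c and MW-1 as origin, the differences give:
  (-55)·a + 35·b = +0.5
  (-75)·a + (-60)·b = -0.1
Eliminate b (×(-60) and ×35, subtract): 5925·a = -26.50 → a = ∂h/∂x = -0.004473
Back-substitute: b = ∂h/∂y = +0.007257.
|∇h| = √(-0.004473² + 0.007257²) = 0.008525
Seepage velocity v = K·i/n = 16.0 × 0.008525 / 0.26 = 0.5246 ft/day.
t = 250 / 0.5246 = 476.6 days.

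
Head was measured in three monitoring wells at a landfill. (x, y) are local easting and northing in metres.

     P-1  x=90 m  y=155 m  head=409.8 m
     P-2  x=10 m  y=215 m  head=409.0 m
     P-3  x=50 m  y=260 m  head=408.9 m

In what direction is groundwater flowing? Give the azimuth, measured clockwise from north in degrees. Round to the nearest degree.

323°

Three-point gradient (reference P-1): Δ to P-2 = (-80, 60, -0.8), Δ to P-3 = (-40, 105, -0.9).
∂h/∂x = +0.005000, ∂h/∂y = -0.006667 (det = -6000).
Flow direction (−∇h) has components (-0.005000 E, +0.006667 N).
Azimuth = atan2(E, N) = atan2(-0.005000, +0.006667) = 323.1° ≈ 323°.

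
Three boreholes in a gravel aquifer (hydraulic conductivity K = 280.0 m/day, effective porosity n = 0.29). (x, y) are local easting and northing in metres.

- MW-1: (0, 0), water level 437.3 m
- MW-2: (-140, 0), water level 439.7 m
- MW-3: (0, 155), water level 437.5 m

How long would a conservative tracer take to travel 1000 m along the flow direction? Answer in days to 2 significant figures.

60 days

∂h/∂x = (439.7 − 437.3) / (-140 − 0) = -0.01714
∂h/∂y = (437.5 − 437.3) / (155 − 0) = +0.001290
|∇h| = √(-0.01714² + 0.001290²) = 0.01719
Seepage velocity v = K·i/n = 280.0 × 0.01719 / 0.29 = 16.6 m/day.
t = 1000 / 16.6 = 60.24 days.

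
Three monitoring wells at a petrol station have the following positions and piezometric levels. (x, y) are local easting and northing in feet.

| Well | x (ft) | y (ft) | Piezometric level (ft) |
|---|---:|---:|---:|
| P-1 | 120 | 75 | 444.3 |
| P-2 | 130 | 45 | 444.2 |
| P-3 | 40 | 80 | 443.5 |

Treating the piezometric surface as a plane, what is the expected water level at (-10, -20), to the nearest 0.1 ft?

442.3 ft

Differences from P-1: to P-2 (Δx, Δy, Δh) = (10, -30, -0.1); to P-3 = (-80, 5, -0.8).
Solve a·Δx + b·Δy = Δh: det = 10·5 − (-80)·(-30) = -2350.
∂h/∂x = [(-0.1)·5 − (-0.8)·(-30)] / -2350 = +0.01043
∂h/∂y = [10·(-0.8) − (-80)·(-0.1)] / -2350 = +0.006809
h(-10, -20) = 444.3 + (+0.01043)·(-130) + (+0.006809)·(-95) = 444.3 -1.355 -0.647 = 442.298 ft.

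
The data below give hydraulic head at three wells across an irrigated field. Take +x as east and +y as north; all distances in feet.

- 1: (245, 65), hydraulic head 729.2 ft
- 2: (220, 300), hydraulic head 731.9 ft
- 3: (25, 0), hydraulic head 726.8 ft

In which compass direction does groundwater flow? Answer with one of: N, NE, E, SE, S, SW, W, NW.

SW

Differences from 1: to 2 (Δx, Δy, Δh) = (-25, 235, +2.7); to 3 = (-220, -65, -2.4).
Determinant of the coordinate differences = (-25)·(-65) − (-220)·235 = 53325.
∂h/∂x = [(+2.7)·(-65) − (-2.4)·235] / 53325 = +0.007286
∂h/∂y = [(-25)·(-2.4) − (-220)·(+2.7)] / 53325 = +0.01226
Flow = −∇h = (-0.007286 east, -0.01226 north), which points southwest.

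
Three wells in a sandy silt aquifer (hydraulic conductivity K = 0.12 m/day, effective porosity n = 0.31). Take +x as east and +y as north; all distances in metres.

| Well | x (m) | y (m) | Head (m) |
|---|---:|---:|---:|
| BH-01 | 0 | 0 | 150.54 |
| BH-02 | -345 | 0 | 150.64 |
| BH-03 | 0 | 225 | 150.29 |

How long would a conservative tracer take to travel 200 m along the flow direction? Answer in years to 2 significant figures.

∂h/∂x = (150.64 − 150.54) / (-345 − 0) = -0.0002899
∂h/∂y = (150.29 − 150.54) / (225 − 0) = -0.001111
|∇h| = √(-0.0002899² + -0.001111²) = 0.001148
Seepage velocity v = K·i/n = 0.12 × 0.001148 / 0.31 = 0.0004444 m/day.
t = 200 / 0.0004444 = 4.5e+05 days = 1.23e+03 years.

1200 years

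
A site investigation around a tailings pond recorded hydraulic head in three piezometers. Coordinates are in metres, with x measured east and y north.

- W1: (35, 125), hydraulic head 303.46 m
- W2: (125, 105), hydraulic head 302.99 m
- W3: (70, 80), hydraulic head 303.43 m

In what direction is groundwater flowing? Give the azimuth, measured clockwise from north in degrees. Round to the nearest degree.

056°

Taking W1 as reference: W2−W1 = (90, -20, -0.47); W3−W1 = (35, -45, -0.03).
Solve a·Δx + b·Δy = Δh: det = 90·(-45) − 35·(-20) = -3350.
∂h/∂x = [(-0.47)·(-45) − (-0.03)·(-20)] / -3350 = -0.006134
∂h/∂y = [90·(-0.03) − 35·(-0.47)] / -3350 = -0.004104
Flow direction (−∇h) has components (+0.006134 E, +0.004104 N).
Azimuth = atan2(E, N) = atan2(+0.006134, +0.004104) = 56.2° ≈ 056°.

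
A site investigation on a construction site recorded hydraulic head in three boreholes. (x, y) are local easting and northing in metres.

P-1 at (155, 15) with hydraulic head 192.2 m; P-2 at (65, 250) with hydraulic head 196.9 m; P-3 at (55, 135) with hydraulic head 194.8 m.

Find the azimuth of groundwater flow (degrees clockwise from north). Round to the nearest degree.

169°

Taking P-1 as reference: P-2−P-1 = (-90, 235, +4.7); P-3−P-1 = (-100, 120, +2.6).
Solve a·Δx + b·Δy = Δh: det = (-90)·120 − (-100)·235 = 12700.
∂h/∂x = [(+4.7)·120 − (+2.6)·235] / 12700 = -0.003701
∂h/∂y = [(-90)·(+2.6) − (-100)·(+4.7)] / 12700 = +0.01858
Flow direction (−∇h) has components (+0.003701 E, -0.01858 N).
Azimuth = atan2(E, N) = atan2(+0.003701, -0.01858) = 168.7° ≈ 169°.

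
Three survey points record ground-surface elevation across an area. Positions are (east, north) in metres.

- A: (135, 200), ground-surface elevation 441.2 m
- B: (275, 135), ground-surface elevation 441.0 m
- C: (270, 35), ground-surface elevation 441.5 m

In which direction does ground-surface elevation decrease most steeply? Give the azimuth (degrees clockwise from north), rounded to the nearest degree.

037°

With z = a·x + b·y + c and A as origin, the differences give:
  140·a + (-65)·b = -0.2
  135·a + (-165)·b = +0.3
Eliminate b (×(-165) and ×(-65), subtract): -14325·a = 52.50 → a = ∂z/∂x = -0.003665
Back-substitute: b = ∂z/∂y = -0.004817.
Steepest decrease is along −∇f: components (+0.003665 E, +0.004817 N).
Azimuth = atan2(+0.003665, +0.004817) = 37.3° ≈ 037°.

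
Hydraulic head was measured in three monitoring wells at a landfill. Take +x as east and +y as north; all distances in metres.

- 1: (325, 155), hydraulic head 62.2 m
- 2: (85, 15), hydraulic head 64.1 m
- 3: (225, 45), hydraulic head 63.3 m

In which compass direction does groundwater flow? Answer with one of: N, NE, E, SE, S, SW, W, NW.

Taking 1 as reference: 2−1 = (-240, -140, +1.9); 3−1 = (-100, -110, +1.1).
Solve a·Δx + b·Δy = Δh: det = (-240)·(-110) − (-100)·(-140) = 12400.
∂h/∂x = [(+1.9)·(-110) − (+1.1)·(-140)] / 12400 = -0.004435
∂h/∂y = [(-240)·(+1.1) − (-100)·(+1.9)] / 12400 = -0.005968
Flow = −∇h = (+0.004435 east, +0.005968 north), which points northeast.

NE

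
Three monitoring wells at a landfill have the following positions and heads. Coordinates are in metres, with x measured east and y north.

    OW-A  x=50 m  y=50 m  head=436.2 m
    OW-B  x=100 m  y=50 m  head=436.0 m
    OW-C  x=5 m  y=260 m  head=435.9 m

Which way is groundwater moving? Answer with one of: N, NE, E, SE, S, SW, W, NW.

With h = a·x + b·y + c and OW-A as origin, the differences give:
  50·a + 0·b = -0.2
  (-45)·a + 210·b = -0.3
Eliminate b (×210 and ×0, subtract): 10500·a = -42.00 → a = ∂h/∂x = -0.004000
Back-substitute: b = ∂h/∂y = -0.002286.
Flow = −∇h = (+0.004000 east, +0.002286 north), which points northeast.

NE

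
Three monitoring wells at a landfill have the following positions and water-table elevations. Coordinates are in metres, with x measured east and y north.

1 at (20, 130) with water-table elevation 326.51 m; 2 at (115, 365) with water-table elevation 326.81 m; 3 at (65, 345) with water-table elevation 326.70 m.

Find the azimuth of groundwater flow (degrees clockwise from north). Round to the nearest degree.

Three-point gradient (reference 1): Δ to 2 = (95, 235, +0.30), Δ to 3 = (45, 215, +0.19).
∂h/∂x = +0.002015, ∂h/∂y = +0.0004619 (det = 9850).
Flow direction (−∇h) has components (-0.002015 E, -0.0004619 N).
Azimuth = atan2(E, N) = atan2(-0.002015, -0.0004619) = 257.1° ≈ 257°.

257°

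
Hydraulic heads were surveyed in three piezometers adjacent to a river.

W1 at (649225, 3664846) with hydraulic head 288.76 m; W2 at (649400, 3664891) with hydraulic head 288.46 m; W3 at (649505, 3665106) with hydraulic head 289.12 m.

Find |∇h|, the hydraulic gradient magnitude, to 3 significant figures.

Taking W1 as reference: W2−W1 = (175, 45, -0.30); W3−W1 = (280, 260, +0.36).
Solve a·Δx + b·Δy = Δh: det = 175·260 − 280·45 = 32900.
∂h/∂x = [(-0.30)·260 − (+0.36)·45] / 32900 = -0.002863
∂h/∂y = [175·(+0.36) − 280·(-0.30)] / 32900 = +0.004468
|∇h| = √(-0.002863² + 0.004468²) = 0.005307

0.00531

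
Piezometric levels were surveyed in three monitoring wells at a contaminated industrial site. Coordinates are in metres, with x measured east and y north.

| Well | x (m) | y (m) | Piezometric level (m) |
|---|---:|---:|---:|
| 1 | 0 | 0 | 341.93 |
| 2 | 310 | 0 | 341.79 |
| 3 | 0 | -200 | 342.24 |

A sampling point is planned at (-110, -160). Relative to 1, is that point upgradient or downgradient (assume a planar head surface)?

upgradient

∂h/∂x = (341.79 − 341.93) / (310 − 0) = -0.0004516
∂h/∂y = (342.24 − 341.93) / (-200 − 0) = -0.001550
Head at (-110, -160) = 341.93 + (-0.0004516)·(-110) + (-0.001550)·(-160) = 342.23 m.
That is higher than the 341.93 m at 1, so the point is upgradient.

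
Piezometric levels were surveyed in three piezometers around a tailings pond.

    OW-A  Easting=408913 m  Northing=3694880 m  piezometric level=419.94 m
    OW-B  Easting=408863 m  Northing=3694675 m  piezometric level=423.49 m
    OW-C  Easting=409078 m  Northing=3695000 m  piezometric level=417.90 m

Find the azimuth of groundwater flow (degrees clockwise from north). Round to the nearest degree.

359°

With h = a·x + b·y + c and OW-A as origin, the differences give:
  (-50)·a + (-205)·b = +3.55
  165·a + 120·b = -2.04
Eliminate b (×120 and ×(-205), subtract): 27825·a = 7.800 → a = ∂h/∂x = +0.0002803
Back-substitute: b = ∂h/∂y = -0.01739.
Flow direction (−∇h) has components (-0.0002803 E, +0.01739 N).
Azimuth = atan2(E, N) = atan2(-0.0002803, +0.01739) = 359.1° ≈ 359°.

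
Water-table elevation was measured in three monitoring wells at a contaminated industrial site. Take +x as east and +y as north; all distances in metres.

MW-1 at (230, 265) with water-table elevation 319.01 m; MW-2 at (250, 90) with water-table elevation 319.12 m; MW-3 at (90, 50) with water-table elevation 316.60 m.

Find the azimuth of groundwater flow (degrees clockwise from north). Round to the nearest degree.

With h = a·x + b·y + c and MW-1 as origin, the differences give:
  20·a + (-175)·b = +0.11
  (-140)·a + (-215)·b = -2.41
Eliminate b (×(-215) and ×(-175), subtract): -28800·a = -445.400 → a = ∂h/∂x = +0.01547
Back-substitute: b = ∂h/∂y = +0.001139.
Flow direction (−∇h) has components (-0.01547 E, -0.001139 N).
Azimuth = atan2(E, N) = atan2(-0.01547, -0.001139) = 265.8° ≈ 266°.

266°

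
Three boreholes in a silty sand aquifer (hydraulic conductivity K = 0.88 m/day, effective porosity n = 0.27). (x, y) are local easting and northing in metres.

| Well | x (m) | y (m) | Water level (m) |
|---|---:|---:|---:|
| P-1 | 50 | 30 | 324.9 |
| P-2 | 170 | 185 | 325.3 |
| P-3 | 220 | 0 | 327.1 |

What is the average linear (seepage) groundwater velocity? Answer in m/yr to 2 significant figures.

16 m/yr

With h = a·x + b·y + c and P-1 as origin, the differences give:
  120·a + 155·b = +0.4
  170·a + (-30)·b = +2.2
Eliminate b (×(-30) and ×155, subtract): -29950·a = -353.00 → a = ∂h/∂x = +0.01179
Back-substitute: b = ∂h/∂y = -0.006544.
|∇h| = √(0.01179² + -0.006544²) = 0.01348
Seepage velocity v = K·i/n = 0.88 × 0.01348 / 0.27 = 0.04393 m/day = 16.05 m/yr.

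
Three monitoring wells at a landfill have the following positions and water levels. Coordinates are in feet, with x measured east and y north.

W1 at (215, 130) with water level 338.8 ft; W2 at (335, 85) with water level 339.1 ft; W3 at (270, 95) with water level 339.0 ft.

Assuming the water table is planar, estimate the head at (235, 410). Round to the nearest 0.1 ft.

Three-point gradient (reference W1): Δ to W2 = (120, -45, +0.3), Δ to W3 = (55, -35, +0.2).
∂h/∂x = +0.0008696, ∂h/∂y = -0.004348 (det = -1725).
h(235, 410) = 338.8 + (+0.0008696)·(20) + (-0.004348)·(280) = 338.8 +0.017 -1.217 = 337.600 ft.

337.6 ft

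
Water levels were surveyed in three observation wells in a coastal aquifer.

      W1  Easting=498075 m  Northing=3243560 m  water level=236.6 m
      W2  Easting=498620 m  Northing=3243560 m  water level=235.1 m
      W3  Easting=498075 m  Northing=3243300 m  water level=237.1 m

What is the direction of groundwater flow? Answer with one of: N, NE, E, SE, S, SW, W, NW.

∂h/∂x = (235.1 − 236.6) / (498620 − 498075) = -0.002752
∂h/∂y = (237.1 − 236.6) / (3243300 − 3243560) = -0.001923
Flow = −∇h = (+0.002752 east, +0.001923 north), which points northeast.

NE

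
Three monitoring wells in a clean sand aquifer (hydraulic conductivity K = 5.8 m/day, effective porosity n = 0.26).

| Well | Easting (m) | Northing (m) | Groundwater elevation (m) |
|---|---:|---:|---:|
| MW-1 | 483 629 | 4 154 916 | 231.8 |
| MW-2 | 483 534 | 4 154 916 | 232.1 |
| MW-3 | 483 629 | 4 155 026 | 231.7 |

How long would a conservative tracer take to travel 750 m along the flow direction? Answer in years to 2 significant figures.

∂h/∂x = (232.1 − 231.8) / (483534 − 483629) = -0.003158
∂h/∂y = (231.7 − 231.8) / (4155026 − 4154916) = -0.0009091
|∇h| = √(-0.003158² + -0.0009091²) = 0.003286
Seepage velocity v = K·i/n = 5.8 × 0.003286 / 0.26 = 0.0733 m/day.
t = 750 / 0.0733 = 1.023e+04 days = 28 years.

28 years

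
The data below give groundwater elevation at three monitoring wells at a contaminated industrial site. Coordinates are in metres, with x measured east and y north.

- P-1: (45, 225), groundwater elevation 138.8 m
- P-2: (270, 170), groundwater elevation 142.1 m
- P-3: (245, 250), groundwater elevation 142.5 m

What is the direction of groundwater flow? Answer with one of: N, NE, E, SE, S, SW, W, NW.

SW

Differences from P-1: to P-2 (Δx, Δy, Δh) = (225, -55, +3.3); to P-3 = (200, 25, +3.7).
Solve a·Δx + b·Δy = Δh: det = 225·25 − 200·(-55) = 16625.
∂h/∂x = [(+3.3)·25 − (+3.7)·(-55)] / 16625 = +0.01720
∂h/∂y = [225·(+3.7) − 200·(+3.3)] / 16625 = +0.01038
Flow = −∇h = (-0.01720 east, -0.01038 north), which points southwest.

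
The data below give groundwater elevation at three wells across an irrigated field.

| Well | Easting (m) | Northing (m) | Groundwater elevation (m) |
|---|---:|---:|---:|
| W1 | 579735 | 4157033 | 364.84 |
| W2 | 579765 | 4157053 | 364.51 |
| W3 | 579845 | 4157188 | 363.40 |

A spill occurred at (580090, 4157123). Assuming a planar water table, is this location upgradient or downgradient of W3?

With h = a·x + b·y + c and W1 as origin, the differences give:
  30·a + 20·b = -0.33
  110·a + 155·b = -1.44
Eliminate b (×155 and ×20, subtract): 2450·a = -22.350 → a = ∂h/∂x = -0.009122
Back-substitute: b = ∂h/∂y = -0.002816.
Head at (580090, 4157123) = 364.84 + (-0.009122)·(355) + (-0.002816)·(90) = 361.35 m.
That is lower than the 363.40 m at W3, so the point is downgradient.

downgradient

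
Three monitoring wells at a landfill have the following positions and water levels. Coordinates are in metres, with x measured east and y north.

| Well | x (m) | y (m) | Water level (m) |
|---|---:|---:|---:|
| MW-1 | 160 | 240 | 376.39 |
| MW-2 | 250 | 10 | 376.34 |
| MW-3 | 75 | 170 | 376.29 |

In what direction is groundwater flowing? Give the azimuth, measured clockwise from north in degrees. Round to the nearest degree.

With h = a·x + b·y + c and MW-1 as origin, the differences give:
  90·a + (-230)·b = -0.05
  (-85)·a + (-70)·b = -0.10
Eliminate b (×(-70) and ×(-230), subtract): -25850·a = -19.500 → a = ∂h/∂x = +0.0007544
Back-substitute: b = ∂h/∂y = +0.0005126.
Flow direction (−∇h) has components (-0.0007544 E, -0.0005126 N).
Azimuth = atan2(E, N) = atan2(-0.0007544, -0.0005126) = 235.8° ≈ 236°.

236°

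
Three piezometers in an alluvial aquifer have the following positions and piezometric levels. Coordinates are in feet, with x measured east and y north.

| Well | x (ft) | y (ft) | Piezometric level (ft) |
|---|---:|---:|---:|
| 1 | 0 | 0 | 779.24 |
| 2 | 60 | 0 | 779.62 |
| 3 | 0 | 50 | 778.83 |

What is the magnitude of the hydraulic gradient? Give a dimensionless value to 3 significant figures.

0.0104

∂h/∂x = (779.62 − 779.24) / (60 − 0) = +0.006333
∂h/∂y = (778.83 − 779.24) / (50 − 0) = -0.008200
|∇h| = √(0.006333² + -0.008200²) = 0.01036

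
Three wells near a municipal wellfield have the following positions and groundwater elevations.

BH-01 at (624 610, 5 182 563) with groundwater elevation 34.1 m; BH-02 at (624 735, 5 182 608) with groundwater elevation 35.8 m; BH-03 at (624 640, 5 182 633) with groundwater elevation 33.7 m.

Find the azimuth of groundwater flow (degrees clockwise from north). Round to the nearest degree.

306°

Taking BH-01 as reference: BH-02−BH-01 = (125, 45, +1.7); BH-03−BH-01 = (30, 70, -0.4).
Solve a·Δx + b·Δy = Δh: det = 125·70 − 30·45 = 7400.
∂h/∂x = [(+1.7)·70 − (-0.4)·45] / 7400 = +0.01851
∂h/∂y = [125·(-0.4) − 30·(+1.7)] / 7400 = -0.01365
Flow direction (−∇h) has components (-0.01851 E, +0.01365 N).
Azimuth = atan2(E, N) = atan2(-0.01851, +0.01365) = 306.4° ≈ 306°.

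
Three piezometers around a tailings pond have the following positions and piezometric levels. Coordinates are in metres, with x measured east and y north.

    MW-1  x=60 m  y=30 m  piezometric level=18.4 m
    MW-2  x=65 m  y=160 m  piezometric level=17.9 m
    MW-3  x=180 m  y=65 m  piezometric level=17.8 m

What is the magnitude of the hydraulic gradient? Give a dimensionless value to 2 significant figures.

Differences from MW-1: to MW-2 (Δx, Δy, Δh) = (5, 130, -0.5); to MW-3 = (120, 35, -0.6).
Solve a·Δx + b·Δy = Δh: det = 5·35 − 120·130 = -15425.
∂h/∂x = [(-0.5)·35 − (-0.6)·130] / -15425 = -0.003922
∂h/∂y = [5·(-0.6) − 120·(-0.5)] / -15425 = -0.003695
|∇h| = √(-0.003922² + -0.003695²) = 0.005388

0.0054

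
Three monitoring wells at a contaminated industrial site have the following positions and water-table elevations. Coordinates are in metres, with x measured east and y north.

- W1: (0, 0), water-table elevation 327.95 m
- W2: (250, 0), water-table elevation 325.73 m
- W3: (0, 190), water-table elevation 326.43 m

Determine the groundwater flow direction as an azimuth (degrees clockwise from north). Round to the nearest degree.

048°

∂h/∂x = (325.73 − 327.95) / (250 − 0) = -0.008880
∂h/∂y = (326.43 − 327.95) / (190 − 0) = -0.008000
Flow direction (−∇h) has components (+0.008880 E, +0.008000 N).
Azimuth = atan2(E, N) = atan2(+0.008880, +0.008000) = 48.0° ≈ 048°.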